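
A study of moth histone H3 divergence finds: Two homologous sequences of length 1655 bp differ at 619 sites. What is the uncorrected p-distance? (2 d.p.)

0.37

p = 619/1655 = 0.374018… ≈ 0.37 (to 2 d.p.).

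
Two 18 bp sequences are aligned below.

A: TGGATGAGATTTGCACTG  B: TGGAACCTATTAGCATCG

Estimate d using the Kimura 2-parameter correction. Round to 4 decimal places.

0.5493

Of 18 sites, 2 differences are transitions and 5 are transversions, so P = 2/18 ≈ 0.111111 and Q = 5/18 ≈ 0.277778.
Under the Kimura two-parameter model, d = −½ ln(1 − 2P − Q) − ¼ ln(1 − 2Q).
1 − 2P − Q = 0.5, giving −½ ln(0.5) = 0.346574.
1 − 2Q = 0.444444, giving −¼ ln(0.444444) = 0.202733.
d = 0.346574 + 0.202733 = 0.549307.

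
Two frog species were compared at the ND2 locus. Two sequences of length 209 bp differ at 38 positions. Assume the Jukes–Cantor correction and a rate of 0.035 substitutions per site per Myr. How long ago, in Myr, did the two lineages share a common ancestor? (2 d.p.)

p = 38/209 ≈ 0.181818.
d = −(3/4) ln(1 − 4p/3) = −0.75 ln(1 − 0.242424) = −0.75 ln(0.757576)
  = −0.75 × (-0.277631) = 0.208223 substitutions/site.
Under a molecular clock d = 2μt, so t = d/(2μ) = 0.208223 / (2 × 0.035) = 2.97 Myr.

2.97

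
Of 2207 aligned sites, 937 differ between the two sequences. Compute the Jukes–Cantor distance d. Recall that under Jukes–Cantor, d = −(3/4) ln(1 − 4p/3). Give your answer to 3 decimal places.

p = 937/2207 ≈ 0.424558.
d = −(3/4) ln(1 − 4p/3) = −0.75 ln(1 − 0.566077) = −0.75 ln(0.433923)
  = −0.75 × (-0.834888) = 0.626166 substitutions/site.

0.626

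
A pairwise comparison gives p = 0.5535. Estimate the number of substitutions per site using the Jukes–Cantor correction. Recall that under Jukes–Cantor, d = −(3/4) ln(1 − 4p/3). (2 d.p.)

1.00

d = −(3/4) ln(1 − 4p/3) = −0.75 ln(1 − 0.738) = −0.75 ln(0.262)
  = −0.75 × (-1.339411) = 1.004558 substitutions/site.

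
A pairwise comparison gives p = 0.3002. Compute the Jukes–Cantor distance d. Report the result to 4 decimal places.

d = −(3/4) ln(1 − 4p/3) = −0.75 ln(1 − 0.400267) = −0.75 ln(0.599733)
  = −0.75 × (-0.511271) = 0.383453 substitutions/site.

0.3835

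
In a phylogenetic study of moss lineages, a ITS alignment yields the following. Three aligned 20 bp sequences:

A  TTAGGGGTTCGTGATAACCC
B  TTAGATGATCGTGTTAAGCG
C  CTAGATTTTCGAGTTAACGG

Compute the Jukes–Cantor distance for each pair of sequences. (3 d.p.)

d(A,B) = 0.383, d(A,C) = 0.572, d(B,C) = 0.383

A–B: 6/20 sites differ → p = 0.3, d = −0.75 ln(1 − 0.4) = 0.383119 ≈ 0.383.
A–C: 8/20 sites differ → p = 0.4, d = −0.75 ln(1 − 0.533333) = 0.571605 ≈ 0.572.
B–C: 6/20 sites differ → p = 0.3, d = −0.75 ln(1 − 0.4) = 0.383119 ≈ 0.383.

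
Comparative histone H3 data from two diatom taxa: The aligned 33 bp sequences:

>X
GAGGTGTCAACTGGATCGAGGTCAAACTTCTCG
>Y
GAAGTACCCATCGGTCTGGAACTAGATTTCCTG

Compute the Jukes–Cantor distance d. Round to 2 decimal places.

The sequences differ at 18 of 33 sites, so p = 18/33 ≈ 0.545455.
d = −(3/4) ln(1 − 4p/3) = −0.75 ln(1 − 0.727273) = −0.75 ln(0.272727)
  = −0.75 × (-1.299284) = 0.974463 substitutions/site.

0.97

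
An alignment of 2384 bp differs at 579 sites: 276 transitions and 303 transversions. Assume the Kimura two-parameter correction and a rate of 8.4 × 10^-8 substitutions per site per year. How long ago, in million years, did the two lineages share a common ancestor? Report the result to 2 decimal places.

P = 276/2384 ≈ 0.115772 and Q = 303/2384 ≈ 0.127097.
Under the Kimura two-parameter model, d = −½ ln(1 − 2P − Q) − ¼ ln(1 − 2Q).
1 − 2P − Q = 0.641359, giving −½ ln(0.641359) = 0.222083.
1 − 2Q = 0.745806, giving −¼ ln(0.745806) = 0.073322.
d = 0.222083 + 0.073322 = 0.295405.
Under a molecular clock d = 2μt, so t = d/(2μ) = 0.295405 / (2 × 8.4 × 10^-8) = 1.76 million years.

1.76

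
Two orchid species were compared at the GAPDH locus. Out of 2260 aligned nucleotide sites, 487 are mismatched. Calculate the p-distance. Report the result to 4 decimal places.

p = 487/2260 = 0.215486… ≈ 0.2155 (to 4 d.p.).

0.2155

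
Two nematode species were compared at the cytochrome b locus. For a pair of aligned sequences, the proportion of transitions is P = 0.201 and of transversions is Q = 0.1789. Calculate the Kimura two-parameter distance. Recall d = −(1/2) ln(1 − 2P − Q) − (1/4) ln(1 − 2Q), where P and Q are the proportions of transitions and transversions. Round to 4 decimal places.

Under the Kimura two-parameter model, d = −½ ln(1 − 2P − Q) − ¼ ln(1 − 2Q).
1 − 2P − Q = 0.4191, giving −½ ln(0.4191) = 0.434823.
1 − 2Q = 0.6422, giving −¼ ln(0.6422) = 0.110714.
d = 0.434823 + 0.110714 = 0.545537.

0.5455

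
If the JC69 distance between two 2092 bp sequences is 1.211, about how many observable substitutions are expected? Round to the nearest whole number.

1257

Invert JC69: p = (3/4)(1 − e^(−4d/3)) = 0.75 × (1 − e^(-1.614667)) = 0.75 × (1 − 0.198957) = 0.600782.
Expected differing sites = pL ≈ 0.600782 × 2092 = 1256.835944 ≈ 1257.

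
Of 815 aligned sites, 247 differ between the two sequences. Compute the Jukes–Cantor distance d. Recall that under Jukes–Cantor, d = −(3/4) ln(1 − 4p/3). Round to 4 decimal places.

0.3882

p = 247/815 ≈ 0.303067.
d = −(3/4) ln(1 − 4p/3) = −0.75 ln(1 − 0.404089) = −0.75 ln(0.595911)
  = −0.75 × (-0.517664) = 0.388248 substitutions/site.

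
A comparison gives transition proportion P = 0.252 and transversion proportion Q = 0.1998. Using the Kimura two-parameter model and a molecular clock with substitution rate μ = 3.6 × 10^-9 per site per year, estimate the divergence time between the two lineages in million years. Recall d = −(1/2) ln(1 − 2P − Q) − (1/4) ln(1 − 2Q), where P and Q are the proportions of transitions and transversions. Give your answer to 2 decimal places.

102.21

Under the Kimura two-parameter model, d = −½ ln(1 − 2P − Q) − ¼ ln(1 − 2Q).
1 − 2P − Q = 0.2962, giving −½ ln(0.2962) = 0.608360.
1 − 2Q = 0.6004, giving −¼ ln(0.6004) = 0.127540.
d = 0.608360 + 0.127540 = 0.735900.
Under a molecular clock d = 2μt, so t = d/(2μ) = 0.735900 / (2 × 3.6 × 10^-9) = 102.21 million years.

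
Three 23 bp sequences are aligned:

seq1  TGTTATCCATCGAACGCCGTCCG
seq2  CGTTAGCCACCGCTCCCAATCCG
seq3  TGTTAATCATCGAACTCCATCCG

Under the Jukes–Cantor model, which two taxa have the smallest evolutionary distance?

seq1 and seq3

seq1–seq2: 8/23 differ, p = 0.348, d = 0.467.
seq1–seq3: 4/23 differ, p = 0.174, d = 0.198.
seq2–seq3: 8/23 differ, p = 0.348, d = 0.467.
The smallest distance is between seq1 and seq3.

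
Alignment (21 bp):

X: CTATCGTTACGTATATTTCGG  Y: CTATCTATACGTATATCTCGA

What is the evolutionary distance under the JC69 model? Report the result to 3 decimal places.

The sequences differ at 4 of 21 sites (6, 7, 17, 21), so p = 4/21 ≈ 0.190476.
d = −(3/4) ln(1 − 4p/3) = −0.75 ln(1 − 0.253968) = −0.75 ln(0.746032)
  = −0.75 × (-0.292987) = 0.219740 substitutions/site.

0.220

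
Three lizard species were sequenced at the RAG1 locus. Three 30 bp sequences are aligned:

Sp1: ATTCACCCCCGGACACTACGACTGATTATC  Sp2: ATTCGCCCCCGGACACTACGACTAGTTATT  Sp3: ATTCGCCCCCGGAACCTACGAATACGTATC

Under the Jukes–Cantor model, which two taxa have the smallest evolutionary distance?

Sp1 and Sp2

Sp1–Sp2: 4/30 differ, p = 0.133, d = 0.147.
Sp1–Sp3: 7/30 differ, p = 0.233, d = 0.280.
Sp2–Sp3: 6/30 differ, p = 0.200, d = 0.233.
The smallest distance is between Sp1 and Sp2.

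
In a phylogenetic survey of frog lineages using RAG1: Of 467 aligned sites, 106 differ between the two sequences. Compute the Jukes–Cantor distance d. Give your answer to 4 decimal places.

p = 106/467 ≈ 0.226981.
d = −(3/4) ln(1 − 4p/3) = −0.75 ln(1 − 0.302641) = −0.75 ln(0.697359)
  = −0.75 × (-0.360455) = 0.270341 substitutions/site.

0.2703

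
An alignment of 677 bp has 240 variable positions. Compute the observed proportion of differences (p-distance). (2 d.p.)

0.35

p = 240/677 = 0.354505… ≈ 0.35 (to 2 d.p.).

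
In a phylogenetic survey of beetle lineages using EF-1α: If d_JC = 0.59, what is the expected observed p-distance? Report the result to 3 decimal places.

0.408

p = (3/4)(1 − e^(−4d/3)) = 0.75 × (1 − e^(-0.786667)) = 0.75 × (1 − 0.455360) = 0.408480.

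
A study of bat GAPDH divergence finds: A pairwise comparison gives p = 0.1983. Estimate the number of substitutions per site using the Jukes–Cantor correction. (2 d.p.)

0.23

d = −(3/4) ln(1 − 4p/3) = −0.75 ln(1 − 0.2644) = −0.75 ln(0.7356)
  = −0.75 × (-0.307069) = 0.230302 substitutions/site.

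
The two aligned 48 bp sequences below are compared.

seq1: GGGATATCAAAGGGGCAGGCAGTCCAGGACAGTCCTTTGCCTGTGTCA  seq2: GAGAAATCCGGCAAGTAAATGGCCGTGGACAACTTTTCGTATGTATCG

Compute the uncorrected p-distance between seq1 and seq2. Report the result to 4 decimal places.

The sequences differ at 25 of 48 positions.
p = 25/48 = 0.520833… ≈ 0.5208 (to 4 d.p.).

0.5208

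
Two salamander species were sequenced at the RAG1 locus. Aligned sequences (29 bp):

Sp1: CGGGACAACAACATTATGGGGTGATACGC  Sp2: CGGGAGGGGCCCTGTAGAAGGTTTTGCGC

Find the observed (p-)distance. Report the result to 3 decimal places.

The sequences differ at 14 of 29 positions.
p = 14/29 = 0.482758… ≈ 0.483 (to 3 d.p.).

0.483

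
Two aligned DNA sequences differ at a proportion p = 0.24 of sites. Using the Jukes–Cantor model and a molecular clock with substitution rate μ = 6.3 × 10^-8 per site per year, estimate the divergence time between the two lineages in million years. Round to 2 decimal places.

d = −(3/4) ln(1 − 4p/3) = −0.75 ln(1 − 0.32) = −0.75 ln(0.68)
  = −0.75 × (-0.385662) = 0.289247 substitutions/site.
Under a molecular clock d = 2μt, so t = d/(2μ) = 0.289247 / (2 × 6.3 × 10^-8) = 2.30 million years.

2.30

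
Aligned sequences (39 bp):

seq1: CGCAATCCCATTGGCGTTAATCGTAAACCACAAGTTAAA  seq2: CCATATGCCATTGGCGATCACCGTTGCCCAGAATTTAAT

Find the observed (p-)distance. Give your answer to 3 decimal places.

0.333

The sequences differ at 13 of 39 positions.
p = 13/39 = 0.333333… ≈ 0.333 (to 3 d.p.).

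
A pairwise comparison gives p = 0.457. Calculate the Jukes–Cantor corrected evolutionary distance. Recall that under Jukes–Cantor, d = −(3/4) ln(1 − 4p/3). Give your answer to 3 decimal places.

0.705

d = −(3/4) ln(1 − 4p/3) = −0.75 ln(1 − 0.609333) = −0.75 ln(0.390667)
  = −0.75 × (-0.939900) = 0.704925 substitutions/site.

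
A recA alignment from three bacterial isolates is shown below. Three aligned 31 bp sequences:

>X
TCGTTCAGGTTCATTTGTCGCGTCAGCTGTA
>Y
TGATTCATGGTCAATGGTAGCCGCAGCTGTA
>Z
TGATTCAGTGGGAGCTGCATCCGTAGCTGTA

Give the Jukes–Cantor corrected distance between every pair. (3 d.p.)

X–Y: 9/31 sites differ → p ≈ 0.290323, d = −0.75 ln(1 − 0.387097) = 0.367161 ≈ 0.367.
X–Z: 14/31 sites differ → p ≈ 0.451613, d = −0.75 ln(1 − 0.602151) = 0.691262 ≈ 0.691.
Y–Z: 10/31 sites differ → p ≈ 0.322581, d = −0.75 ln(1 − 0.430108) = 0.421731 ≈ 0.422.

d(X,Y) = 0.367, d(X,Z) = 0.691, d(Y,Z) = 0.422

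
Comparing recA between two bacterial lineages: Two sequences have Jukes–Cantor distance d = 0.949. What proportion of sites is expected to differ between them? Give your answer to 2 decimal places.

p = (3/4)(1 − e^(−4d/3)) = 0.75 × (1 − e^(-1.265333)) = 0.75 × (1 − 0.282145) = 0.538391.

0.54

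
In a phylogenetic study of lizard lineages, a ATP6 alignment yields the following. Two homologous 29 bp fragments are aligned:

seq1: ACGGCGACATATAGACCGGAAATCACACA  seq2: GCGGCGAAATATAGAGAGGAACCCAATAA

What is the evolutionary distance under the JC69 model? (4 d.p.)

The sequences differ at 9 of 29 sites (1, 8, 16, 17, 22, 23, 26, 27, 28), so p = 9/29 ≈ 0.310345.
d = −(3/4) ln(1 − 4p/3) = −0.75 ln(1 − 0.413793) = −0.75 ln(0.586207)
  = −0.75 × (-0.534082) = 0.400562 substitutions/site.

0.4006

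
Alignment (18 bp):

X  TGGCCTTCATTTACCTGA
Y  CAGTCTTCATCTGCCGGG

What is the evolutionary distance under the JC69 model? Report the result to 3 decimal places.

0.548

The sequences differ at 7 of 18 sites (1, 2, 4, 11, 13, 16, 18), so p = 7/18 ≈ 0.388889.
d = −(3/4) ln(1 − 4p/3) = −0.75 ln(1 − 0.518519) = −0.75 ln(0.481481)
  = −0.75 × (-0.730889) = 0.548167 substitutions/site.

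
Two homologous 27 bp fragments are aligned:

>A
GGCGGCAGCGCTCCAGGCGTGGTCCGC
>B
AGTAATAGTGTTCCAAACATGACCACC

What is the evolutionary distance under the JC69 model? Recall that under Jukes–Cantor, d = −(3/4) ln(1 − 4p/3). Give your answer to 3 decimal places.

0.882

The sequences differ at 14 of 27 sites, so p = 14/27 ≈ 0.518519.
d = −(3/4) ln(1 − 4p/3) = −0.75 ln(1 − 0.691359) = −0.75 ln(0.308641)
  = −0.75 × (-1.175576) = 0.881682 substitutions/site.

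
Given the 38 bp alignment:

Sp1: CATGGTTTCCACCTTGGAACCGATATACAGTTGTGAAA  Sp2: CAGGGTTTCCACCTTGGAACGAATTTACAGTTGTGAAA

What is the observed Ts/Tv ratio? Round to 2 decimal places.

0.33

Transitions are A↔G and C↔T; transversions are all other mismatches.
Transitions: 1. Transversions: 3.
R = 1/3 = 0.333333… ≈ 0.33 (to 2 d.p.).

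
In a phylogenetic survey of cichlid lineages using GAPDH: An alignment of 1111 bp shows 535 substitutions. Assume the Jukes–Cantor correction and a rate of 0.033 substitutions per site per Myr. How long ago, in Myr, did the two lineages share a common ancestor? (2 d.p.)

11.68

p = 535/1111 ≈ 0.481548.
d = −(3/4) ln(1 − 4p/3) = −0.75 ln(1 − 0.642064) = −0.75 ln(0.357936)
  = −0.75 × (-1.027401) = 0.770551 substitutions/site.
Under a molecular clock d = 2μt, so t = d/(2μ) = 0.770551 / (2 × 0.033) = 11.68 Myr.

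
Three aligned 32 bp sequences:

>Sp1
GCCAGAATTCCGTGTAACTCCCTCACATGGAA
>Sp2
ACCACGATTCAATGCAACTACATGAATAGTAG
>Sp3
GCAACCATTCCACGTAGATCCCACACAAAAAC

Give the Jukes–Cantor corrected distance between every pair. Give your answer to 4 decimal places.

Sp1–Sp2: 14/32 sites differ → p = 0.4375, d = −0.75 ln(1 − 0.583333) = 0.656601 ≈ 0.6566.
Sp1–Sp3: 12/32 sites differ → p = 0.375, d = −0.75 ln(1 − 0.5) = 0.519860 ≈ 0.5199.
Sp2–Sp3: 17/32 sites differ → p = 0.53125, d = −0.75 ln(1 − 0.708333) = 0.924107 ≈ 0.9241.

d(Sp1,Sp2) = 0.6566, d(Sp1,Sp3) = 0.5199, d(Sp2,Sp3) = 0.9241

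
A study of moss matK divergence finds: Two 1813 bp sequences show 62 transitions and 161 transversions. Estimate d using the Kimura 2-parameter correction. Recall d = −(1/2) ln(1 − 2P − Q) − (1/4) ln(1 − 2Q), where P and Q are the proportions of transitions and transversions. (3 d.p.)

0.134

P = 62/1813 ≈ 0.034197 and Q = 161/1813 ≈ 0.088803.
Under the Kimura two-parameter model, d = −½ ln(1 − 2P − Q) − ¼ ln(1 − 2Q).
1 − 2P − Q = 0.842803, giving −½ ln(0.842803) = 0.085511.
1 − 2Q = 0.822394, giving −¼ ln(0.822394) = 0.048884.
d = 0.085511 + 0.048884 = 0.134395.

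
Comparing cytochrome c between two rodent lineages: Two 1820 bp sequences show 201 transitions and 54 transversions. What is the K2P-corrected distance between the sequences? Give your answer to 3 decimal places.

P = 201/1820 ≈ 0.11044 and Q = 54/1820 ≈ 0.02967.
Under the Kimura two-parameter model, d = −½ ln(1 − 2P − Q) − ¼ ln(1 − 2Q).
1 − 2P − Q = 0.74945, giving −½ ln(0.74945) = 0.144208.
1 − 2Q = 0.94066, giving −¼ ln(0.94066) = 0.015293.
d = 0.144208 + 0.015293 = 0.159501.

0.160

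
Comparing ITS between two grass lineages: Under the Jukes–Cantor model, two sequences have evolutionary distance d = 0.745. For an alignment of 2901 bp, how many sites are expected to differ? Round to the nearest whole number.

1370

Invert JC69: p = (3/4)(1 − e^(−4d/3)) = 0.75 × (1 − e^(-0.993333)) = 0.75 × (1 − 0.370340) = 0.472245.
Expected differing sites = pL ≈ 0.472245 × 2901 = 1369.982745 ≈ 1370.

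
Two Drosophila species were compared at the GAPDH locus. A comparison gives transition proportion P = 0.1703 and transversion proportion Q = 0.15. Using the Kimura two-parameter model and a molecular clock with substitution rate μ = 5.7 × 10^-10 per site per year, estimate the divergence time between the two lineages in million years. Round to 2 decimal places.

Under the Kimura two-parameter model, d = −½ ln(1 − 2P − Q) − ¼ ln(1 − 2Q).
1 − 2P − Q = 0.5094, giving −½ ln(0.5094) = 0.337261.
1 − 2Q = 0.7, giving −¼ ln(0.7) = 0.089169.
d = 0.337261 + 0.089169 = 0.426430.
Under a molecular clock d = 2μt, so t = d/(2μ) = 0.426430 / (2 × 5.7 × 10^-10) = 374.06 million years.

374.06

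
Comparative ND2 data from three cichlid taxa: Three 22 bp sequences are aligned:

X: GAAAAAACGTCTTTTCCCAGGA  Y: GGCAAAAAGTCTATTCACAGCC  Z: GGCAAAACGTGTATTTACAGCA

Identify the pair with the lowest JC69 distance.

Y and Z

X–Y: 7/22 differ, p = 0.318, d = 0.414.
X–Z: 7/22 differ, p = 0.318, d = 0.414.
Y–Z: 4/22 differ, p = 0.182, d = 0.208.
The smallest distance is between Y and Z.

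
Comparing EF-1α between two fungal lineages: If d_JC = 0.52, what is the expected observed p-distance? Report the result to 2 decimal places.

p = (3/4)(1 − e^(−4d/3)) = 0.75 × (1 − e^(-0.693333)) = 0.75 × (1 − 0.499907) = 0.375070.

0.38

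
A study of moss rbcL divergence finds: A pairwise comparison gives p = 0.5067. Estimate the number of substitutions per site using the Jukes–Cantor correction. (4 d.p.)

0.8443

d = −(3/4) ln(1 − 4p/3) = −0.75 ln(1 − 0.6756) = −0.75 ln(0.3244)
  = −0.75 × (-1.125778) = 0.844334 substitutions/site.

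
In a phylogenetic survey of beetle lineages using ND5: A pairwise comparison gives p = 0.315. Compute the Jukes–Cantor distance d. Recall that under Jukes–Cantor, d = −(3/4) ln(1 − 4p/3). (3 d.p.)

0.409

d = −(3/4) ln(1 − 4p/3) = −0.75 ln(1 − 0.42) = −0.75 ln(0.58)
  = −0.75 × (-0.544727) = 0.408545 substitutions/site.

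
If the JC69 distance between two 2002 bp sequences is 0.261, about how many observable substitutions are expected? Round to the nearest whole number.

Invert JC69: p = (3/4)(1 − e^(−4d/3)) = 0.75 × (1 − e^(-0.348)) = 0.75 × (1 − 0.706099) = 0.220426.
Expected differing sites = pL ≈ 0.220426 × 2002 = 441.292852 ≈ 441.

441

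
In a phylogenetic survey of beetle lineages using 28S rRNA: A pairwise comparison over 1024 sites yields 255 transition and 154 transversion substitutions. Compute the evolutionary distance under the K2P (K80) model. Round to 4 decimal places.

0.6121

P = 255/1024 ≈ 0.249023 and Q = 154/1024 ≈ 0.150391.
Under the Kimura two-parameter model, d = −½ ln(1 − 2P − Q) − ¼ ln(1 − 2Q).
1 − 2P − Q = 0.351563, giving −½ ln(0.351563) = 0.522683.
1 − 2Q = 0.699218, giving −¼ ln(0.699218) = 0.089448.
d = 0.522683 + 0.089448 = 0.612131.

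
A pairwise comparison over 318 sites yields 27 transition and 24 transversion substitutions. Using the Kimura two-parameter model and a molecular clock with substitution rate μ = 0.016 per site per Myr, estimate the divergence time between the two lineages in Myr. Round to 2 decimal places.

P = 27/318 ≈ 0.084906 and Q = 24/318 ≈ 0.075472.
Under the Kimura two-parameter model, d = −½ ln(1 − 2P − Q) − ¼ ln(1 − 2Q).
1 − 2P − Q = 0.754716, giving −½ ln(0.754716) = 0.140707.
1 − 2Q = 0.849056, giving −¼ ln(0.849056) = 0.040908.
d = 0.140707 + 0.040908 = 0.181615.
Under a molecular clock d = 2μt, so t = d/(2μ) = 0.181615 / (2 × 0.016) = 5.68 Myr.

5.68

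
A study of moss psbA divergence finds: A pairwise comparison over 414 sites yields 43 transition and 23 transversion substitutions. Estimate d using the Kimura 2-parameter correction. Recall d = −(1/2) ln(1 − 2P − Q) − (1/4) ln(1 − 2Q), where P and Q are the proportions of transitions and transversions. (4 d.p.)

P = 43/414 ≈ 0.103865 and Q = 23/414 ≈ 0.055556.
Under the Kimura two-parameter model, d = −½ ln(1 − 2P − Q) − ¼ ln(1 − 2Q).
1 − 2P − Q = 0.736714, giving −½ ln(0.736714) = 0.152778.
1 − 2Q = 0.888888, giving −¼ ln(0.888888) = 0.029446.
d = 0.152778 + 0.029446 = 0.182224.

0.1822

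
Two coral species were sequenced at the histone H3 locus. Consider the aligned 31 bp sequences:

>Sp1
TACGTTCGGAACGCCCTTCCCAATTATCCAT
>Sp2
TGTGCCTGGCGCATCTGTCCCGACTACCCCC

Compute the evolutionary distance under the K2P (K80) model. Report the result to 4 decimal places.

Of 31 sites, 13 differences are transitions and 3 are transversions, so P = 13/31 ≈ 0.419355 and Q = 3/31 ≈ 0.096774.
Under the Kimura two-parameter model, d = −½ ln(1 − 2P − Q) − ¼ ln(1 − 2Q).
1 − 2P − Q = 0.064516, giving −½ ln(0.064516) = 1.370421.
1 − 2Q = 0.806452, giving −¼ ln(0.806452) = 0.053778.
d = 1.370421 + 0.053778 = 1.424199.

1.4242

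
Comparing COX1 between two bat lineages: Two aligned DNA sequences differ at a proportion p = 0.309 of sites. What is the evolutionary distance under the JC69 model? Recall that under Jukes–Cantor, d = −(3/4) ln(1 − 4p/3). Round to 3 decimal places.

0.398

d = −(3/4) ln(1 − 4p/3) = −0.75 ln(1 − 0.412) = −0.75 ln(0.588)
  = −0.75 × (-0.531028) = 0.398271 substitutions/site.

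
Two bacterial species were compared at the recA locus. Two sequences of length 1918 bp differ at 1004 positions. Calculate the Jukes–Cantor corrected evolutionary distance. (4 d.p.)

0.8979

p = 1004/1918 ≈ 0.523462.
d = −(3/4) ln(1 − 4p/3) = −0.75 ln(1 − 0.697949) = −0.75 ln(0.302051)
  = −0.75 × (-1.197159) = 0.897869 substitutions/site.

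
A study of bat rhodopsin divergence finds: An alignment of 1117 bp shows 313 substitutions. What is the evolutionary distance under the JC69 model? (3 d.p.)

0.351

p = 313/1117 ≈ 0.280215.
d = −(3/4) ln(1 − 4p/3) = −0.75 ln(1 − 0.37362) = −0.75 ln(0.62638)
  = −0.75 × (-0.467798) = 0.350849 substitutions/site.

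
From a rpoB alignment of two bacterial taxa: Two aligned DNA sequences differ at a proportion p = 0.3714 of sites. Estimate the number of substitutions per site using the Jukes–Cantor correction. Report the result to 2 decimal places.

0.51

d = −(3/4) ln(1 − 4p/3) = −0.75 ln(1 − 0.4952) = −0.75 ln(0.5048)
  = −0.75 × (-0.683593) = 0.512695 substitutions/site.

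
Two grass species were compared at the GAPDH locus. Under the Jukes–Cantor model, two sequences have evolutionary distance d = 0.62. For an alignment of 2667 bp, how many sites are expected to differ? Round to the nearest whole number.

1125

Invert JC69: p = (3/4)(1 − e^(−4d/3)) = 0.75 × (1 − e^(-0.826667)) = 0.75 × (1 − 0.437505) = 0.421871.
Expected differing sites = pL ≈ 0.421871 × 2667 = 1125.129957 ≈ 1125.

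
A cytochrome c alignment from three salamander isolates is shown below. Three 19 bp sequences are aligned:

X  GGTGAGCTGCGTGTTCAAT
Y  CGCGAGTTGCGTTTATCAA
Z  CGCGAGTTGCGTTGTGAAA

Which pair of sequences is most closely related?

X–Y: 8/19 differ, p = 0.421, d = 0.618.
X–Z: 7/19 differ, p = 0.368, d = 0.507.
Y–Z: 4/19 differ, p = 0.211, d = 0.247.
The smallest distance is between Y and Z.

Y and Z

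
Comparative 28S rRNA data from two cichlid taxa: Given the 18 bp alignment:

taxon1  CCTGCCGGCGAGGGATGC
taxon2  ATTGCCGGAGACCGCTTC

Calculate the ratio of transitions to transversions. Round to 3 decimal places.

0.167

Transitions are A↔G and C↔T; transversions are all other mismatches.
Transitions: 1. Transversions: 6.
R = 1/6 = 0.166666… ≈ 0.167 (to 3 d.p.).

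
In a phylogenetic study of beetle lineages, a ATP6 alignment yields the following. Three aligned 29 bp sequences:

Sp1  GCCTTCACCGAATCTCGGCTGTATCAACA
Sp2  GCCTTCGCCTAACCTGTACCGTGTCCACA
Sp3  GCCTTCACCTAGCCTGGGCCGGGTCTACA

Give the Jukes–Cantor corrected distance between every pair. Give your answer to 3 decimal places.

d(Sp1,Sp2) = 0.401, d(Sp1,Sp3) = 0.344, d(Sp2,Sp3) = 0.242

Sp1–Sp2: 9/29 sites differ → p ≈ 0.310345, d = −0.75 ln(1 − 0.413793) = 0.400562 ≈ 0.401.
Sp1–Sp3: 8/29 sites differ → p ≈ 0.275862, d = −0.75 ln(1 − 0.367816) = 0.343931 ≈ 0.344.
Sp2–Sp3: 6/29 sites differ → p ≈ 0.206897, d = −0.75 ln(1 − 0.275863) = 0.242081 ≈ 0.242.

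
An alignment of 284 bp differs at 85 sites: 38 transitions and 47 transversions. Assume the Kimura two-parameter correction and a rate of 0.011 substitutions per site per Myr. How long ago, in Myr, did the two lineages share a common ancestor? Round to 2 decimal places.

P = 38/284 ≈ 0.133803 and Q = 47/284 ≈ 0.165493.
Under the Kimura two-parameter model, d = −½ ln(1 − 2P − Q) − ¼ ln(1 − 2Q).
1 − 2P − Q = 0.566901, giving −½ ln(0.566901) = 0.283785.
1 − 2Q = 0.669014, giving −¼ ln(0.669014) = 0.100488.
d = 0.283785 + 0.100488 = 0.384273.
Under a molecular clock d = 2μt, so t = d/(2μ) = 0.384273 / (2 × 0.011) = 17.47 Myr.

17.47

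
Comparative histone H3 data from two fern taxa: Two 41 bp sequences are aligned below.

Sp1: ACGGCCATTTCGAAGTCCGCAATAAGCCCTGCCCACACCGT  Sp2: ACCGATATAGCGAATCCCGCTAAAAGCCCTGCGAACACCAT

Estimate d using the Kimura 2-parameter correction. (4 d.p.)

0.3723

Of 41 sites, 3 differences are transitions and 9 are transversions, so P = 3/41 ≈ 0.073171 and Q = 9/41 ≈ 0.219512.
Under the Kimura two-parameter model, d = −½ ln(1 − 2P − Q) − ¼ ln(1 − 2Q).
1 − 2P − Q = 0.634146, giving −½ ln(0.634146) = 0.227738.
1 − 2Q = 0.560976, giving −¼ ln(0.560976) = 0.144519.
d = 0.227738 + 0.144519 = 0.372257.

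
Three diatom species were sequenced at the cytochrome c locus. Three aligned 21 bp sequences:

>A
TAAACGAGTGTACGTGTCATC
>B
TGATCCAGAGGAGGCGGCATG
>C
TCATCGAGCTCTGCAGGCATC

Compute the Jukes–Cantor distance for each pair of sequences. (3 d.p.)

d(A,B) = 0.635, d(A,C) = 0.756, d(B,C) = 0.635

A–B: 9/21 sites differ → p ≈ 0.428571, d = −0.75 ln(1 − 0.571428) = 0.635472 ≈ 0.635.
A–C: 10/21 sites differ → p ≈ 0.47619, d = −0.75 ln(1 − 0.63492) = 0.755729 ≈ 0.756.
B–C: 9/21 sites differ → p ≈ 0.428571, d = −0.75 ln(1 − 0.571428) = 0.635472 ≈ 0.635.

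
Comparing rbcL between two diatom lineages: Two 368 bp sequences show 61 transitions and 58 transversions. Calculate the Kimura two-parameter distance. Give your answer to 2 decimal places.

P = 61/368 ≈ 0.165761 and Q = 58/368 ≈ 0.157609.
Under the Kimura two-parameter model, d = −½ ln(1 − 2P − Q) − ¼ ln(1 − 2Q).
1 − 2P − Q = 0.510869, giving −½ ln(0.510869) = 0.335821.
1 − 2Q = 0.684782, giving −¼ ln(0.684782) = 0.094664.
d = 0.335821 + 0.094664 = 0.430485.

0.43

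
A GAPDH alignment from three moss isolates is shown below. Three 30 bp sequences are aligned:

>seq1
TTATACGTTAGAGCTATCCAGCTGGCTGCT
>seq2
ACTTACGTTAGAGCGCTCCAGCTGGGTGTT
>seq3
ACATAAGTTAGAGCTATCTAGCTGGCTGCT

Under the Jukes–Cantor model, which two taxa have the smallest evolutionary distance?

seq1–seq2: 7/30 differ, p = 0.233, d = 0.280.
seq1–seq3: 4/30 differ, p = 0.133, d = 0.147.
seq2–seq3: 7/30 differ, p = 0.233, d = 0.280.
The smallest distance is between seq1 and seq3.

seq1 and seq3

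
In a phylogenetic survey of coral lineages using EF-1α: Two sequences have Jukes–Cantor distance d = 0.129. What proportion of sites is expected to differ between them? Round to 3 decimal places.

p = (3/4)(1 − e^(−4d/3)) = 0.75 × (1 − e^(-0.172)) = 0.75 × (1 − 0.841979) = 0.118516.

0.119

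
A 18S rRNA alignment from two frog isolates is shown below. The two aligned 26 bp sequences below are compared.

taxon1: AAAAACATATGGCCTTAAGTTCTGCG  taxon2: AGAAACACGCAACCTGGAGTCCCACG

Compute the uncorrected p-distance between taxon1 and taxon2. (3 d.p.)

The sequences differ at 11 of 26 positions.
p = 11/26 = 0.423076… ≈ 0.423 (to 3 d.p.).

0.423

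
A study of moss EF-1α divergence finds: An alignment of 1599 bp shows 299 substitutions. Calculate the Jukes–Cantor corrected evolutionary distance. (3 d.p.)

0.215

p = 299/1599 ≈ 0.186992.
d = −(3/4) ln(1 − 4p/3) = −0.75 ln(1 − 0.249323) = −0.75 ln(0.750677)
  = −0.75 × (-0.286780) = 0.215085 substitutions/site.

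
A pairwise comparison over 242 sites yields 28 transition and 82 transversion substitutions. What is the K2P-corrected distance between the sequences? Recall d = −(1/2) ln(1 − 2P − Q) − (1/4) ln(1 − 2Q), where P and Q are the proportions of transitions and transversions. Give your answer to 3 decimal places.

0.705

P = 28/242 ≈ 0.115702 and Q = 82/242 ≈ 0.338843.
Under the Kimura two-parameter model, d = −½ ln(1 − 2P − Q) − ¼ ln(1 − 2Q).
1 − 2P − Q = 0.429753, giving −½ ln(0.429753) = 0.422272.
1 − 2Q = 0.322314, giving −¼ ln(0.322314) = 0.283057.
d = 0.422272 + 0.283057 = 0.705329.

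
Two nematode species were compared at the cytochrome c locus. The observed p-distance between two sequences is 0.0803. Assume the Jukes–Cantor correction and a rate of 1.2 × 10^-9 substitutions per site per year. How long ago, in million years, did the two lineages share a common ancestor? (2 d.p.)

35.39

d = −(3/4) ln(1 − 4p/3) = −0.75 ln(1 − 0.107067) = −0.75 ln(0.892933)
  = −0.75 × (-0.113244) = 0.084933 substitutions/site.
Under a molecular clock d = 2μt, so t = d/(2μ) = 0.084933 / (2 × 1.2 × 10^-9) = 35.39 million years.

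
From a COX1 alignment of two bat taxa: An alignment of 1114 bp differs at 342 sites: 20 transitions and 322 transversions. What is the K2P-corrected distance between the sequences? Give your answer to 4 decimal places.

P = 20/1114 ≈ 0.017953 and Q = 322/1114 ≈ 0.289048.
Under the Kimura two-parameter model, d = −½ ln(1 − 2P − Q) − ¼ ln(1 − 2Q).
1 − 2P − Q = 0.675046, giving −½ ln(0.675046) = 0.196487.
1 − 2Q = 0.421904, giving −¼ ln(0.421904) = 0.215744.
d = 0.196487 + 0.215744 = 0.412231.

0.4122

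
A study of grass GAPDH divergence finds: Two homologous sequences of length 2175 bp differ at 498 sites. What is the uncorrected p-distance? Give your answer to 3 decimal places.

0.229

p = 498/2175 = 0.228965… ≈ 0.229 (to 3 d.p.).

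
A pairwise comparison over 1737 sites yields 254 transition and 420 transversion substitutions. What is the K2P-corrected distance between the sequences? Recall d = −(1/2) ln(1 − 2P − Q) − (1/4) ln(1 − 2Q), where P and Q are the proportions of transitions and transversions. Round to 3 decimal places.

P = 254/1737 ≈ 0.146229 and Q = 420/1737 ≈ 0.241796.
Under the Kimura two-parameter model, d = −½ ln(1 − 2P − Q) − ¼ ln(1 − 2Q).
1 − 2P − Q = 0.465746, giving −½ ln(0.465746) = 0.382057.
1 − 2Q = 0.516408, giving −¼ ln(0.516408) = 0.165215.
d = 0.382057 + 0.165215 = 0.547272.

0.547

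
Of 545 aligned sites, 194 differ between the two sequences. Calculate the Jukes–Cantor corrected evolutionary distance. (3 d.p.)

0.483

p = 194/545 ≈ 0.355963.
d = −(3/4) ln(1 − 4p/3) = −0.75 ln(1 − 0.474617) = −0.75 ln(0.525383)
  = −0.75 × (-0.643628) = 0.482721 substitutions/site.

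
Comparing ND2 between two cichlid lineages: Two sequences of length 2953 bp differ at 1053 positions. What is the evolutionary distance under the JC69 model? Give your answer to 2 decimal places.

p = 1053/2953 ≈ 0.356587.
d = −(3/4) ln(1 − 4p/3) = −0.75 ln(1 − 0.475449) = −0.75 ln(0.524551)
  = −0.75 × (-0.645213) = 0.483910 substitutions/site.

0.48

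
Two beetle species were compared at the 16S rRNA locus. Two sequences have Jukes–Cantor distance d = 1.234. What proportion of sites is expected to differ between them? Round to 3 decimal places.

0.605

p = (3/4)(1 − e^(−4d/3)) = 0.75 × (1 − e^(-1.645333)) = 0.75 × (1 − 0.192948) = 0.605289.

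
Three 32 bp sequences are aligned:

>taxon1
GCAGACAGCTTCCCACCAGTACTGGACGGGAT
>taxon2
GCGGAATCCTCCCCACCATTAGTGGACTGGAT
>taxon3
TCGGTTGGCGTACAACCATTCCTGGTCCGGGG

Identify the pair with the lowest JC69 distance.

taxon1 and taxon2

taxon1–taxon2: 8/32 differ, p = 0.250, d = 0.304.
taxon1–taxon3: 14/32 differ, p = 0.438, d = 0.657.
taxon2–taxon3: 15/32 differ, p = 0.469, d = 0.736.
The smallest distance is between taxon1 and taxon2.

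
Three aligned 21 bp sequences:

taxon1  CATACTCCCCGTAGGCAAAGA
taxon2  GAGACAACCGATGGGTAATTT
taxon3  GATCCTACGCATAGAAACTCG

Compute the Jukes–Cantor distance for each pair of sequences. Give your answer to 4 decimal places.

d(taxon1,taxon2) = 0.8990, d(taxon1,taxon3) = 0.8990, d(taxon2,taxon3) = 0.8990

taxon1–taxon2: 11/21 sites differ → p ≈ 0.52381, d = −0.75 ln(1 − 0.698413) = 0.899023 ≈ 0.8990.
taxon1–taxon3: 11/21 sites differ → p ≈ 0.52381, d = −0.75 ln(1 − 0.698413) = 0.899023 ≈ 0.8990.
taxon2–taxon3: 11/21 sites differ → p ≈ 0.52381, d = −0.75 ln(1 − 0.698413) = 0.899023 ≈ 0.8990.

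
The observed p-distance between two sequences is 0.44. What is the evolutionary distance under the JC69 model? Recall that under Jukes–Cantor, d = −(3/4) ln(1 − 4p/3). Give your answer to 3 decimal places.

0.663

d = −(3/4) ln(1 − 4p/3) = −0.75 ln(1 − 0.586667) = −0.75 ln(0.413333)
  = −0.75 × (-0.883502) = 0.662627 substitutions/site.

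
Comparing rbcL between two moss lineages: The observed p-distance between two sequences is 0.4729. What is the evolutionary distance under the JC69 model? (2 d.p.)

d = −(3/4) ln(1 − 4p/3) = −0.75 ln(1 − 0.630533) = −0.75 ln(0.369467)
  = −0.75 × (-0.995694) = 0.746771 substitutions/site.

0.75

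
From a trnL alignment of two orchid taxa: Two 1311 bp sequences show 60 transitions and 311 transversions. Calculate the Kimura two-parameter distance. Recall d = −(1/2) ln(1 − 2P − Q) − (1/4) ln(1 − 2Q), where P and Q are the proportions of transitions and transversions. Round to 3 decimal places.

0.360

P = 60/1311 ≈ 0.045767 and Q = 311/1311 ≈ 0.237223.
Under the Kimura two-parameter model, d = −½ ln(1 − 2P − Q) − ¼ ln(1 − 2Q).
1 − 2P − Q = 0.671243, giving −½ ln(0.671243) = 0.199312.
1 − 2Q = 0.525554, giving −¼ ln(0.525554) = 0.160826.
d = 0.199312 + 0.160826 = 0.360138.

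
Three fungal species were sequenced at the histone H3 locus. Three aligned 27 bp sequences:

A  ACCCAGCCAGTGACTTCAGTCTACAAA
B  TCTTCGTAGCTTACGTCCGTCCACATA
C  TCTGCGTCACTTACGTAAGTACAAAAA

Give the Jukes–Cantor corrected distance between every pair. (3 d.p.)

d(A,B) = 0.770, d(A,C) = 0.673, d(B,C) = 0.377

A–B: 13/27 sites differ → p ≈ 0.481481, d = −0.75 ln(1 − 0.641975) = 0.770364 ≈ 0.770.
A–C: 12/27 sites differ → p ≈ 0.444444, d = −0.75 ln(1 − 0.592592) = 0.673455 ≈ 0.673.
B–C: 8/27 sites differ → p ≈ 0.296296, d = −0.75 ln(1 − 0.395061) = 0.376971 ≈ 0.377.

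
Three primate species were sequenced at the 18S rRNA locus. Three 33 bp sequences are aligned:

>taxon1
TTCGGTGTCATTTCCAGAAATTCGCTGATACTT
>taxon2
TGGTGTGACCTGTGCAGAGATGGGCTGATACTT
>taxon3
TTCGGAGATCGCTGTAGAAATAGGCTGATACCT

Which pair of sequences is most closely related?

taxon1 and taxon2

taxon1–taxon2: 10/33 differ, p = 0.303, d = 0.388.
taxon1–taxon3: 11/33 differ, p = 0.333, d = 0.441.
taxon2–taxon3: 11/33 differ, p = 0.333, d = 0.441.
The smallest distance is between taxon1 and taxon2.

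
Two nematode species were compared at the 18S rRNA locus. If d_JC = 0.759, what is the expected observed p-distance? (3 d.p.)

0.477

p = (3/4)(1 − e^(−4d/3)) = 0.75 × (1 − e^(-1.012)) = 0.75 × (1 − 0.363491) = 0.477382.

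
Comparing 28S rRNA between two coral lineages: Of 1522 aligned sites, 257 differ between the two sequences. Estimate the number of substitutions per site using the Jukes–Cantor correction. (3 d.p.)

p = 257/1522 ≈ 0.168857.
d = −(3/4) ln(1 − 4p/3) = −0.75 ln(1 − 0.225143) = −0.75 ln(0.774857)
  = −0.75 × (-0.255077) = 0.191308 substitutions/site.

0.191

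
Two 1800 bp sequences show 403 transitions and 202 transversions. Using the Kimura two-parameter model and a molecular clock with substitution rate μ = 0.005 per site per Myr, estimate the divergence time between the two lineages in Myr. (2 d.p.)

47.40

P = 403/1800 ≈ 0.223889 and Q = 202/1800 ≈ 0.112222.
Under the Kimura two-parameter model, d = −½ ln(1 − 2P − Q) − ¼ ln(1 − 2Q).
1 − 2P − Q = 0.44, giving −½ ln(0.44) = 0.410490.
1 − 2Q = 0.775556, giving −¼ ln(0.775556) = 0.063544.
d = 0.410490 + 0.063544 = 0.474034.
Under a molecular clock d = 2μt, so t = d/(2μ) = 0.474034 / (2 × 0.005) = 47.40 Myr.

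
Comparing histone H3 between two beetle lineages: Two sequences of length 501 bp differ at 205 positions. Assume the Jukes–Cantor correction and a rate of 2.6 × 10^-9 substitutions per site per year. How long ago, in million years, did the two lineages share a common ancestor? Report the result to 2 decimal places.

p = 205/501 ≈ 0.409182.
d = −(3/4) ln(1 − 4p/3) = −0.75 ln(1 − 0.545576) = −0.75 ln(0.454424)
  = −0.75 × (-0.788725) = 0.591544 substitutions/site.
Under a molecular clock d = 2μt, so t = d/(2μ) = 0.591544 / (2 × 2.6 × 10^-9) = 113.76 million years.

113.76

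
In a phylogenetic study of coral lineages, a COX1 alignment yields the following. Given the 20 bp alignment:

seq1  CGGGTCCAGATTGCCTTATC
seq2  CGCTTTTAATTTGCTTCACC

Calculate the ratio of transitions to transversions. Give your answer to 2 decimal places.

Transitions are A↔G and C↔T; transversions are all other mismatches.
Transitions: 6. Transversions: 3.
R = 6/3 = 2.00.

2.00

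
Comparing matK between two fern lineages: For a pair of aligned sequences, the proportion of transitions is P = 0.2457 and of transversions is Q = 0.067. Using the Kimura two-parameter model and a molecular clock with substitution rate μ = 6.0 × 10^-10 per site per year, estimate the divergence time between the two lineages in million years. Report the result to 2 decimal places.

370.54

Under the Kimura two-parameter model, d = −½ ln(1 − 2P − Q) − ¼ ln(1 − 2Q).
1 − 2P − Q = 0.4416, giving −½ ln(0.4416) = 0.408675.
1 − 2Q = 0.866, giving −¼ ln(0.866) = 0.035968.
d = 0.408675 + 0.035968 = 0.444643.
Under a molecular clock d = 2μt, so t = d/(2μ) = 0.444643 / (2 × 6.0 × 10^-10) = 370.54 million years.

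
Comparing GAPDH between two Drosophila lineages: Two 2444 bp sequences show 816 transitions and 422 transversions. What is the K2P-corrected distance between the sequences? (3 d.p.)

P = 816/2444 ≈ 0.333879 and Q = 422/2444 ≈ 0.172668.
Under the Kimura two-parameter model, d = −½ ln(1 − 2P − Q) − ¼ ln(1 − 2Q).
1 − 2P − Q = 0.159574, giving −½ ln(0.159574) = 0.917624.
1 − 2Q = 0.654664, giving −¼ ln(0.654664) = 0.105908.
d = 0.917624 + 0.105908 = 1.023532.

1.024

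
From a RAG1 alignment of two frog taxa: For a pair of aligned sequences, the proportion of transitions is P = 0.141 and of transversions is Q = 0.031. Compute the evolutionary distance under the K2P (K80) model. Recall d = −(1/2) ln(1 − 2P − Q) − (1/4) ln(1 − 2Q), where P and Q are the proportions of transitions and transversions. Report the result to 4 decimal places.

0.2037

Under the Kimura two-parameter model, d = −½ ln(1 − 2P − Q) − ¼ ln(1 − 2Q).
1 − 2P − Q = 0.687, giving −½ ln(0.687) = 0.187710.
1 − 2Q = 0.938, giving −¼ ln(0.938) = 0.016001.
d = 0.187710 + 0.016001 = 0.203711.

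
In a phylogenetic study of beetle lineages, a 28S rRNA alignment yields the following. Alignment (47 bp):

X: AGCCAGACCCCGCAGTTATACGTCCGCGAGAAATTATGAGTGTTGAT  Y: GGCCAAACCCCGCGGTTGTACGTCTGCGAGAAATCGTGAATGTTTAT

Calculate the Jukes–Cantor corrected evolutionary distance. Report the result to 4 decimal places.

The sequences differ at 9 of 47 sites (1, 6, 14, 18, 25, 35, 36, 40, 45), so p = 9/47 ≈ 0.191489.
d = −(3/4) ln(1 − 4p/3) = −0.75 ln(1 − 0.255319) = −0.75 ln(0.744681)
  = −0.75 × (-0.294799) = 0.221099 substitutions/site.

0.2211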